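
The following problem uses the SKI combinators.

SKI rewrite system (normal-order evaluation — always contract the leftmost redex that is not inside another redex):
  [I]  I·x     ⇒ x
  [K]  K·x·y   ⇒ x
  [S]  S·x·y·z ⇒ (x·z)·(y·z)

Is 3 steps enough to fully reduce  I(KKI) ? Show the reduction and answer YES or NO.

  start: I(KKI)
  →1  KKI
  →2  K

Answer: YES — reaches normal form K in 2 ≤ 3 steps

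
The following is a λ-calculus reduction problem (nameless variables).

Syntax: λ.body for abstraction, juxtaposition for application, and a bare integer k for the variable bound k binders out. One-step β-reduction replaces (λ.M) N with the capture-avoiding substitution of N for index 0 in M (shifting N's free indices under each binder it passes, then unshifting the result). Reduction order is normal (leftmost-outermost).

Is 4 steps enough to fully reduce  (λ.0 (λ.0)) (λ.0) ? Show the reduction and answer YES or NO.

Answer: YES — reaches normal form λ.0 in 2 ≤ 4 steps

Reduction:
  start: (λ.0 (λ.0)) (λ.0)
  [1] (λ.0) (λ.0)
  [2] λ.0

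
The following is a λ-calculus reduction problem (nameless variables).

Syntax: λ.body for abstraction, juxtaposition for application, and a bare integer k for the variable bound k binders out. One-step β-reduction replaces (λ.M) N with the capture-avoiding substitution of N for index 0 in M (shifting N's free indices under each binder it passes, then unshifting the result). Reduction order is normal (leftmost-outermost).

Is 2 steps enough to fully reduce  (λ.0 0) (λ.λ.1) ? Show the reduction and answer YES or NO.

Answer: YES — reaches normal form λ.λ.λ.1 in 2 ≤ 2 steps

Reduction:
  start: (λ.0 0) (λ.λ.1)
  →1  (λ.λ.1) (λ.λ.1)
  →2  λ.λ.λ.1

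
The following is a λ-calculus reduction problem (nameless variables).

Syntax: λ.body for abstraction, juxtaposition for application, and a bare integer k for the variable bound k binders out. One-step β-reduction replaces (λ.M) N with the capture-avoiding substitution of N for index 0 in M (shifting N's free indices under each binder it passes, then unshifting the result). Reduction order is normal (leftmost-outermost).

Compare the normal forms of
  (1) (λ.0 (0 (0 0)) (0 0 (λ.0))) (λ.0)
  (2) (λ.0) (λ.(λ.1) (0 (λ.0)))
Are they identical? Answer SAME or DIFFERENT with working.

Answer: SAME — A ⇓ λ.0, B ⇓ λ.0

Derivation:
Term A:
  start: (λ.0 (0 (0 0)) (0 0 (λ.0))) (λ.0)
  step 1: (λ.0) ((λ.0) ((λ.0) (λ.0))) ((λ.0) (λ.0) (λ.0))
  step 2: (λ.0) ((λ.0) (λ.0)) ((λ.0) (λ.0) (λ.0))
  step 3: (λ.0) (λ.0) ((λ.0) (λ.0) (λ.0))
  step 4: (λ.0) ((λ.0) (λ.0) (λ.0))
  step 5: (λ.0) (λ.0) (λ.0)
  step 6: (λ.0) (λ.0)
  step 7: λ.0

Term B:
  start: (λ.0) (λ.(λ.1) (0 (λ.0)))
  step 1: λ.(λ.1) (0 (λ.0))
  step 2: λ.0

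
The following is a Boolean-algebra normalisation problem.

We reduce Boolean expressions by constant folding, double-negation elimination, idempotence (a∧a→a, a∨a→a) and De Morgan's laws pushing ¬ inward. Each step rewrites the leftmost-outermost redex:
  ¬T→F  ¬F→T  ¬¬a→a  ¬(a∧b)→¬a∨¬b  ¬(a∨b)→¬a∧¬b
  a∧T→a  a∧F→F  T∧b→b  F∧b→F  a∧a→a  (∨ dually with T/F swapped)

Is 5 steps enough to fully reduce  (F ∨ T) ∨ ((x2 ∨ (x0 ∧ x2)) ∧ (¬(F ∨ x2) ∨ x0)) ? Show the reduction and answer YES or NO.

  start: (F ∨ T) ∨ ((x2 ∨ (x0 ∧ x2)) ∧ (¬(F ∨ x2) ∨ x0))
  [1] T ∨ ((x2 ∨ (x0 ∧ x2)) ∧ (¬(F ∨ x2) ∨ x0))
  [2] T

Answer: YES — reaches normal form T in 2 ≤ 5 steps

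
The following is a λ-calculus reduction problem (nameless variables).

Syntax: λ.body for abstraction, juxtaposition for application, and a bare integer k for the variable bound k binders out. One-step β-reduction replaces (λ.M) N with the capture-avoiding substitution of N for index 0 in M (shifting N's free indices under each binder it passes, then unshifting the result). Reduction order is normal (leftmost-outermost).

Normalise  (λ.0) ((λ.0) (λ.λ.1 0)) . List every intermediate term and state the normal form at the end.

Answer: normal form = λ.λ.1 0  (in 2 steps)

Derivation:
  start: (λ.0) ((λ.0) (λ.λ.1 0))
  step 1: (λ.0) (λ.λ.1 0)
  step 2: λ.λ.1 0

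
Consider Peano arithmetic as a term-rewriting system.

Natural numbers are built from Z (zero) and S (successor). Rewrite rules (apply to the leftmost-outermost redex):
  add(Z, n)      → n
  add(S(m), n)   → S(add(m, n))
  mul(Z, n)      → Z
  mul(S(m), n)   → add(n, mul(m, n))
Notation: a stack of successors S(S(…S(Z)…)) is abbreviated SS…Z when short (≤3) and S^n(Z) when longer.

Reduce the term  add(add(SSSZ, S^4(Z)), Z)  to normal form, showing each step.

  start: add(add(SSSZ, S^4(Z)), Z)
  step 1: add(S(add(SSZ, S^4(Z))), Z)
  step 2: S(add(add(SSZ, S^4(Z)), Z))
  step 3: S(add(S(add(SZ, S^4(Z))), Z))
  step 4: S(S(add(add(SZ, S^4(Z)), Z)))
  step 5: S(S(add(S(add(Z, S^4(Z))), Z)))
  step 6: S(S(S(add(add(Z, S^4(Z)), Z))))
  step 7: S(S(S(add(S^4(Z), Z))))
  step 8: S(S(S(S(add(SSSZ, Z)))))
  step 9: S(S(S(S(S(add(SSZ, Z))))))
  step 10: S(S(S(S(S(S(add(SZ, Z)))))))
  step 11: S(S(S(S(S(S(S(add(Z, Z))))))))
  step 12: S^7(Z)

Answer: normal form = S^7(Z)  (in 12 steps)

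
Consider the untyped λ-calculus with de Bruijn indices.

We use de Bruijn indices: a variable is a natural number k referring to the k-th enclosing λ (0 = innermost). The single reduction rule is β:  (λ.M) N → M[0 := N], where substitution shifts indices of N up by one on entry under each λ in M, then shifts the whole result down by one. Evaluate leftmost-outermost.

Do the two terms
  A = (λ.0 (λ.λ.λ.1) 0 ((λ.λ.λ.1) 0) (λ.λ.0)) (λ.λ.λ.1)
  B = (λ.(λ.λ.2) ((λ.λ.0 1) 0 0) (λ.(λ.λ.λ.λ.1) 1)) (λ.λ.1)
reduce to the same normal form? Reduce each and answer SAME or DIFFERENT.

Answer: SAME — A ⇓ λ.λ.1, B ⇓ λ.λ.1

Derivation:
Term A:
  start: (λ.0 (λ.λ.λ.1) 0 ((λ.λ.λ.1) 0) (λ.λ.0)) (λ.λ.λ.1)
  →1  (λ.λ.λ.1) (λ.λ.λ.1) (λ.λ.λ.1) ((λ.λ.λ.1) (λ.λ.λ.1)) (λ.λ.0)
  →2  (λ.λ.1) (λ.λ.λ.1) ((λ.λ.λ.1) (λ.λ.λ.1)) (λ.λ.0)
  →3  (λ.λ.λ.λ.1) ((λ.λ.λ.1) (λ.λ.λ.1)) (λ.λ.0)
  →4  (λ.λ.λ.1) (λ.λ.0)
  →5  λ.λ.1

Term B:
  start: (λ.(λ.λ.2) ((λ.λ.0 1) 0 0) (λ.(λ.λ.λ.λ.1) 1)) (λ.λ.1)
  →1  (λ.λ.λ.λ.1) ((λ.λ.0 1) (λ.λ.1) (λ.λ.1)) (λ.(λ.λ.λ.λ.1) (λ.λ.1))
  →2  (λ.λ.λ.1) (λ.(λ.λ.λ.λ.1) (λ.λ.1))
  →3  λ.λ.1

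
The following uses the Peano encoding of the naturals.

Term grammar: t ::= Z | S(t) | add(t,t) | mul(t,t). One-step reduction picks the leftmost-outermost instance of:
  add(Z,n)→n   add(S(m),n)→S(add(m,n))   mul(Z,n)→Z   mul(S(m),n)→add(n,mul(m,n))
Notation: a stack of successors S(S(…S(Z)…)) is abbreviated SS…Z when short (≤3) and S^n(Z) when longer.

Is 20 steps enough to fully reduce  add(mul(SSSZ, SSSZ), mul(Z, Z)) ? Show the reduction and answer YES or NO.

Answer: NO — after 20 steps the term is S(S(S(S(S(S(S(add(S(add(SZ, mul(Z, SSSZ))), mul(Z, Z))))))))), not yet normal

Reduction:
  start: add(mul(SSSZ, SSSZ), mul(Z, Z))
  [1] add(add(SSSZ, mul(SSZ, SSSZ)), mul(Z, Z))
  [2] add(S(add(SSZ, mul(SSZ, SSSZ))), mul(Z, Z))
  [3] S(add(add(SSZ, mul(SSZ, SSSZ)), mul(Z, Z)))
  [4] S(add(S(add(SZ, mul(SSZ, SSSZ))), mul(Z, Z)))
  [5] S(S(add(add(SZ, mul(SSZ, SSSZ)), mul(Z, Z))))
  [6] S(S(add(S(add(Z, mul(SSZ, SSSZ))), mul(Z, Z))))
  [7] S(S(S(add(add(Z, mul(SSZ, SSSZ)), mul(Z, Z)))))
  [8] S(S(S(add(mul(SSZ, SSSZ), mul(Z, Z)))))
  [9] S(S(S(add(add(SSSZ, mul(SZ, SSSZ)), mul(Z, Z)))))
  [10] S(S(S(add(S(add(SSZ, mul(SZ, SSSZ))), mul(Z, Z)))))
  [11] S(S(S(S(add(add(SSZ, mul(SZ, SSSZ)), mul(Z, Z))))))
  [12] S(S(S(S(add(S(add(SZ, mul(SZ, SSSZ))), mul(Z, Z))))))
  [13] S(S(S(S(S(add(add(SZ, mul(SZ, SSSZ)), mul(Z, Z)))))))
  [14] S(S(S(S(S(add(S(add(Z, mul(SZ, SSSZ))), mul(Z, Z)))))))
  [15] S(S(S(S(S(S(add(add(Z, mul(SZ, SSSZ)), mul(Z, Z))))))))
  [16] S(S(S(S(S(S(add(mul(SZ, SSSZ), mul(Z, Z))))))))
  [17] S(S(S(S(S(S(add(add(SSSZ, mul(Z, SSSZ)), mul(Z, Z))))))))
  [18] S(S(S(S(S(S(add(S(add(SSZ, mul(Z, SSSZ))), mul(Z, Z))))))))
  [19] S(S(S(S(S(S(S(add(add(SSZ, mul(Z, SSSZ)), mul(Z, Z)))))))))
  [20] S(S(S(S(S(S(S(add(S(add(SZ, mul(Z, SSSZ))), mul(Z, Z)))))))))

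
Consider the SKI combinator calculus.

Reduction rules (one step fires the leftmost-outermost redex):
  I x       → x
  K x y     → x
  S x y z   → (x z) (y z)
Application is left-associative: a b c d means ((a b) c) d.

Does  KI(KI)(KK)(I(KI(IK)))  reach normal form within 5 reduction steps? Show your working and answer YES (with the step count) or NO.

Answer: YES — reaches normal form K in 3 ≤ 5 steps

Reduction:
  start: KI(KI)(KK)(I(KI(IK)))
  step 1: I(KK)(I(KI(IK)))
  step 2: KK(I(KI(IK)))
  step 3: K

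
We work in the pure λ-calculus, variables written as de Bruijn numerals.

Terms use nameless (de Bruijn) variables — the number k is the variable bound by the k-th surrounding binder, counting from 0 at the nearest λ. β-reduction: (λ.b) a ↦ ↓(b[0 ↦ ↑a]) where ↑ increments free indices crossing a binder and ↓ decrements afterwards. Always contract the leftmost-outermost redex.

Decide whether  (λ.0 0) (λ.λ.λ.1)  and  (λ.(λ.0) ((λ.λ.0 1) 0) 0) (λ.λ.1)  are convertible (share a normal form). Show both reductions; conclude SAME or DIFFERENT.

Term A:
  start: (λ.0 0) (λ.λ.λ.1)
  step 1: (λ.λ.λ.1) (λ.λ.λ.1)
  step 2: λ.λ.1

Term B:
  start: (λ.(λ.0) ((λ.λ.0 1) 0) 0) (λ.λ.1)
  step 1: (λ.0) ((λ.λ.0 1) (λ.λ.1)) (λ.λ.1)
  step 2: (λ.λ.0 1) (λ.λ.1) (λ.λ.1)
  step 3: (λ.0 (λ.λ.1)) (λ.λ.1)
  step 4: (λ.λ.1) (λ.λ.1)
  step 5: λ.λ.λ.1

Answer: DIFFERENT — A ⇓ λ.λ.1, B ⇓ λ.λ.λ.1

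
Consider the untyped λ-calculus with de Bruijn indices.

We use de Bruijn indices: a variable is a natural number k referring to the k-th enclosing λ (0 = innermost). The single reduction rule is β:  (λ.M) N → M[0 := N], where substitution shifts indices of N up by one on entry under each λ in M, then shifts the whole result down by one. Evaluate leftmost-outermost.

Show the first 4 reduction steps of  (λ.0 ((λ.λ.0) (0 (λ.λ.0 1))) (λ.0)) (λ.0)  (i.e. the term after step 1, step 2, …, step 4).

Answer: after 4 steps: λ.0

Reduction:
  start: (λ.0 ((λ.λ.0) (0 (λ.λ.0 1))) (λ.0)) (λ.0)
  [1] (λ.0) ((λ.λ.0) ((λ.0) (λ.λ.0 1))) (λ.0)
  [2] (λ.λ.0) ((λ.0) (λ.λ.0 1)) (λ.0)
  [3] (λ.0) (λ.0)
  [4] λ.0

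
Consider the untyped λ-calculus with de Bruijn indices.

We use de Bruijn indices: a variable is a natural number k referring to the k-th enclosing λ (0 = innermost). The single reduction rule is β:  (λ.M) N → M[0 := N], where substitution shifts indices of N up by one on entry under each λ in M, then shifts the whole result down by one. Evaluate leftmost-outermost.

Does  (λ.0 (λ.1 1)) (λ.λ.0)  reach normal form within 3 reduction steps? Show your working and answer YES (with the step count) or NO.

Answer: YES — reaches normal form λ.0 in 2 ≤ 3 steps

Reduction:
  start: (λ.0 (λ.1 1)) (λ.λ.0)
  step 1: (λ.λ.0) (λ.(λ.λ.0) (λ.λ.0))
  step 2: λ.0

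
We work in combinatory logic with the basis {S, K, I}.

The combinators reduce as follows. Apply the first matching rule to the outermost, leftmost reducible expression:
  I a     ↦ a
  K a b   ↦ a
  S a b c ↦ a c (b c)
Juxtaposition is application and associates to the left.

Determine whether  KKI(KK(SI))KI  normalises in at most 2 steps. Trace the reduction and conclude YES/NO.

  start: KKI(KK(SI))KI
  [1] K(KK(SI))KI
  [2] KK(SI)I

Answer: NO — after 2 steps the term is KK(SI)I, not yet normal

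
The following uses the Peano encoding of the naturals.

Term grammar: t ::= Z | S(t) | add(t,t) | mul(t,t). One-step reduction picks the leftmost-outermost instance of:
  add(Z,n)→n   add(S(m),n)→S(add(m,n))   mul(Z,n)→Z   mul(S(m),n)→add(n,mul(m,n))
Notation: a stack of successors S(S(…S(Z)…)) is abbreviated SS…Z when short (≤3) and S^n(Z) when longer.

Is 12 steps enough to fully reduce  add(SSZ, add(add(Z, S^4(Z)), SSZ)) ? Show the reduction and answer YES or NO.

Answer: YES — reaches normal form S^8(Z) in 9 ≤ 12 steps

Derivation:
  start: add(SSZ, add(add(Z, S^4(Z)), SSZ))
  step 1: S(add(SZ, add(add(Z, S^4(Z)), SSZ)))
  step 2: S(S(add(Z, add(add(Z, S^4(Z)), SSZ))))
  step 3: S(S(add(add(Z, S^4(Z)), SSZ)))
  step 4: S(S(add(S^4(Z), SSZ)))
  step 5: S(S(S(add(SSSZ, SSZ))))
  step 6: S(S(S(S(add(SSZ, SSZ)))))
  step 7: S(S(S(S(S(add(SZ, SSZ))))))
  step 8: S(S(S(S(S(S(add(Z, SSZ)))))))
  step 9: S^8(Z)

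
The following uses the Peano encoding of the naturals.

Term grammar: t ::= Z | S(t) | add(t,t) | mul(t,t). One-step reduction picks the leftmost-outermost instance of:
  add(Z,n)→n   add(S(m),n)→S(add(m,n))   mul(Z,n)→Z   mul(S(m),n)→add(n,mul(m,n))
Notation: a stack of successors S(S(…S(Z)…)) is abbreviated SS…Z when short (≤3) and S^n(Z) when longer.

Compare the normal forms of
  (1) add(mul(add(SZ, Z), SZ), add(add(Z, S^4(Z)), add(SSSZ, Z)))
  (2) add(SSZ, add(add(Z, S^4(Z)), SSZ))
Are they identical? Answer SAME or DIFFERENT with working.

Term A:
  start: add(mul(add(SZ, Z), SZ), add(add(Z, S^4(Z)), add(SSSZ, Z)))
  step 1: add(mul(S(add(Z, Z)), SZ), add(add(Z, S^4(Z)), add(SSSZ, Z)))
  step 2: add(add(SZ, mul(add(Z, Z), SZ)), add(add(Z, S^4(Z)), add(SSSZ, Z)))
  step 3: add(S(add(Z, mul(add(Z, Z), SZ))), add(add(Z, S^4(Z)), add(SSSZ, Z)))
  step 4: S(add(add(Z, mul(add(Z, Z), SZ)), add(add(Z, S^4(Z)), add(SSSZ, Z))))
  step 5: S(add(mul(add(Z, Z), SZ), add(add(Z, S^4(Z)), add(SSSZ, Z))))
  step 6: S(add(mul(Z, SZ), add(add(Z, S^4(Z)), add(SSSZ, Z))))
  step 7: S(add(Z, add(add(Z, S^4(Z)), add(SSSZ, Z))))
  step 8: S(add(add(Z, S^4(Z)), add(SSSZ, Z)))
  step 9: S(add(S^4(Z), add(SSSZ, Z)))
  step 10: S(S(add(SSSZ, add(SSSZ, Z))))
  step 11: S(S(S(add(SSZ, add(SSSZ, Z)))))
  step 12: S(S(S(S(add(SZ, add(SSSZ, Z))))))
  step 13: S(S(S(S(S(add(Z, add(SSSZ, Z)))))))
  step 14: S(S(S(S(S(add(SSSZ, Z))))))
  step 15: S(S(S(S(S(S(add(SSZ, Z)))))))
  step 16: S(S(S(S(S(S(S(add(SZ, Z))))))))
  step 17: S(S(S(S(S(S(S(S(add(Z, Z)))))))))
  step 18: S^8(Z)

Term B:
  start: add(SSZ, add(add(Z, S^4(Z)), SSZ))
  step 1: S(add(SZ, add(add(Z, S^4(Z)), SSZ)))
  step 2: S(S(add(Z, add(add(Z, S^4(Z)), SSZ))))
  step 3: S(S(add(add(Z, S^4(Z)), SSZ)))
  step 4: S(S(add(S^4(Z), SSZ)))
  step 5: S(S(S(add(SSSZ, SSZ))))
  step 6: S(S(S(S(add(SSZ, SSZ)))))
  step 7: S(S(S(S(S(add(SZ, SSZ))))))
  step 8: S(S(S(S(S(S(add(Z, SSZ)))))))
  step 9: S^8(Z)

Answer: SAME — A ⇓ S^8(Z), B ⇓ S^8(Z)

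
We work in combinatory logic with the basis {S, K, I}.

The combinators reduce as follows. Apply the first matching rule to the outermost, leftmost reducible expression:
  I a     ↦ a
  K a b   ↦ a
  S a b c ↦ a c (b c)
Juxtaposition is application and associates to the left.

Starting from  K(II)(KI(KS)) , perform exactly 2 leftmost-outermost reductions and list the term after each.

  start: K(II)(KI(KS))
  →1  II
  →2  I

Answer: after 2 steps: I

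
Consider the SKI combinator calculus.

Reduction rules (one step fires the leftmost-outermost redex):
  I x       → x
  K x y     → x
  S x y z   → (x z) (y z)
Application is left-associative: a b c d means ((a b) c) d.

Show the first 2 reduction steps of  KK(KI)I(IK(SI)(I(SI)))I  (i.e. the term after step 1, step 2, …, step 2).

  start: KK(KI)I(IK(SI)(I(SI)))I
  [1] KI(IK(SI)(I(SI)))I
  [2] II

Answer: after 2 steps: II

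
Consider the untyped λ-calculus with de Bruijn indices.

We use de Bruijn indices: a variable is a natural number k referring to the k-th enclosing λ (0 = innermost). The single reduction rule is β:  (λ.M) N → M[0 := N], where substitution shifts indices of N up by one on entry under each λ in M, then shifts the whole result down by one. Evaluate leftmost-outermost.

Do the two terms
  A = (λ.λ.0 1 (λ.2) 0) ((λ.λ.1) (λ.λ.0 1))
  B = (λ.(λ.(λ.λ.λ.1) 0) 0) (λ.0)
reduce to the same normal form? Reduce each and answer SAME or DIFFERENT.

Term A:
  start: (λ.λ.0 1 (λ.2) 0) ((λ.λ.1) (λ.λ.0 1))
  [1] λ.0 ((λ.λ.1) (λ.λ.0 1)) (λ.(λ.λ.1) (λ.λ.0 1)) 0
  [2] λ.0 (λ.λ.λ.0 1) (λ.(λ.λ.1) (λ.λ.0 1)) 0
  [3] λ.0 (λ.λ.λ.0 1) (λ.λ.λ.λ.0 1) 0

Term B:
  start: (λ.(λ.(λ.λ.λ.1) 0) 0) (λ.0)
  [1] (λ.(λ.λ.λ.1) 0) (λ.0)
  [2] (λ.λ.λ.1) (λ.0)
  [3] λ.λ.1

Answer: DIFFERENT — A ⇓ λ.0 (λ.λ.λ.0 1) (λ.λ.λ.λ.0 1) 0, B ⇓ λ.λ.1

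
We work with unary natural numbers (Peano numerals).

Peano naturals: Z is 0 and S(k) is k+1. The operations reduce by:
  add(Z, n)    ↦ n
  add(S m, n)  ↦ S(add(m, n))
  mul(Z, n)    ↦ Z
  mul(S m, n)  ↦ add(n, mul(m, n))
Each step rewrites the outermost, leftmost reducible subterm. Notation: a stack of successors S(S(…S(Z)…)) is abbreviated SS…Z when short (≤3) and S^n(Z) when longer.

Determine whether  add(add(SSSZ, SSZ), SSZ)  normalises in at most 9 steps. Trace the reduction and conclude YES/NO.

  start: add(add(SSSZ, SSZ), SSZ)
  →1  add(S(add(SSZ, SSZ)), SSZ)
  →2  S(add(add(SSZ, SSZ), SSZ))
  →3  S(add(S(add(SZ, SSZ)), SSZ))
  →4  S(S(add(add(SZ, SSZ), SSZ)))
  →5  S(S(add(S(add(Z, SSZ)), SSZ)))
  →6  S(S(S(add(add(Z, SSZ), SSZ))))
  →7  S(S(S(add(SSZ, SSZ))))
  →8  S(S(S(S(add(SZ, SSZ)))))
  →9  S(S(S(S(S(add(Z, SSZ))))))

Answer: NO — after 9 steps the term is S(S(S(S(S(add(Z, SSZ)))))), not yet normal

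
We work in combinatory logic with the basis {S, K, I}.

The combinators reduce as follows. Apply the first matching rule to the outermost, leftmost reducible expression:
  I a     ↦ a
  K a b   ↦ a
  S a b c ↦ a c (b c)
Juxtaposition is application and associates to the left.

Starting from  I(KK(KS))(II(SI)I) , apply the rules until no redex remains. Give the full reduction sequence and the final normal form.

  start: I(KK(KS))(II(SI)I)
  step 1: KK(KS)(II(SI)I)
  step 2: K(II(SI)I)
  step 3: K(I(SI)I)
  step 4: K(SII)

Answer: normal form = K(SII)  (in 4 steps)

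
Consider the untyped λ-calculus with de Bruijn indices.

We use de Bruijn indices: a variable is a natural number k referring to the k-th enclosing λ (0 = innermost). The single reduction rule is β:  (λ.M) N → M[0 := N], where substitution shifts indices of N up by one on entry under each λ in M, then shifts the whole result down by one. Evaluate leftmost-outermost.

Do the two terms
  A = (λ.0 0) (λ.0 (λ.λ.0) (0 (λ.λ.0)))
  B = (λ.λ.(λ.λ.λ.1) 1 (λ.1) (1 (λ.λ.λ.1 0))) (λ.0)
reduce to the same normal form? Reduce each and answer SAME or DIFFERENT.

Answer: DIFFERENT — A ⇓ λ.0, B ⇓ λ.λ.1

Reduction:
Term A:
  start: (λ.0 0) (λ.0 (λ.λ.0) (0 (λ.λ.0)))
  →1  (λ.0 (λ.λ.0) (0 (λ.λ.0))) (λ.0 (λ.λ.0) (0 (λ.λ.0)))
  →2  (λ.0 (λ.λ.0) (0 (λ.λ.0))) (λ.λ.0) ((λ.0 (λ.λ.0) (0 (λ.λ.0))) (λ.λ.0))
  →3  (λ.λ.0) (λ.λ.0) ((λ.λ.0) (λ.λ.0)) ((λ.0 (λ.λ.0) (0 (λ.λ.0))) (λ.λ.0))
  →4  (λ.0) ((λ.λ.0) (λ.λ.0)) ((λ.0 (λ.λ.0) (0 (λ.λ.0))) (λ.λ.0))
  →5  (λ.λ.0) (λ.λ.0) ((λ.0 (λ.λ.0) (0 (λ.λ.0))) (λ.λ.0))
  →6  (λ.0) ((λ.0 (λ.λ.0) (0 (λ.λ.0))) (λ.λ.0))
  →7  (λ.0 (λ.λ.0) (0 (λ.λ.0))) (λ.λ.0)
  →8  (λ.λ.0) (λ.λ.0) ((λ.λ.0) (λ.λ.0))
  →9  (λ.0) ((λ.λ.0) (λ.λ.0))
  →10  (λ.λ.0) (λ.λ.0)
  →11  λ.0

Term B:
  start: (λ.λ.(λ.λ.λ.1) 1 (λ.1) (1 (λ.λ.λ.1 0))) (λ.0)
  →1  λ.(λ.λ.λ.1) (λ.0) (λ.1) ((λ.0) (λ.λ.λ.1 0))
  →2  λ.(λ.λ.1) (λ.1) ((λ.0) (λ.λ.λ.1 0))
  →3  λ.(λ.λ.2) ((λ.0) (λ.λ.λ.1 0))
  →4  λ.λ.1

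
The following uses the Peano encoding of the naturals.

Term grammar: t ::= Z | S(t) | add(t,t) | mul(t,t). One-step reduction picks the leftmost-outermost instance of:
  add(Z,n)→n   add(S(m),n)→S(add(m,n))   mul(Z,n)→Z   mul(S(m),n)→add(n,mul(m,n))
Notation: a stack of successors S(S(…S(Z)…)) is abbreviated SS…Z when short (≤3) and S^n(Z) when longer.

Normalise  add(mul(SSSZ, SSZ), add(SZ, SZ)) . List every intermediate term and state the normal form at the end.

Answer: normal form = S^8(Z)  (in 22 steps)

Working:
  start: add(mul(SSSZ, SSZ), add(SZ, SZ))
  [1] add(add(SSZ, mul(SSZ, SSZ)), add(SZ, SZ))
  [2] add(S(add(SZ, mul(SSZ, SSZ))), add(SZ, SZ))
  [3] S(add(add(SZ, mul(SSZ, SSZ)), add(SZ, SZ)))
  [4] S(add(S(add(Z, mul(SSZ, SSZ))), add(SZ, SZ)))
  [5] S(S(add(add(Z, mul(SSZ, SSZ)), add(SZ, SZ))))
  [6] S(S(add(mul(SSZ, SSZ), add(SZ, SZ))))
  [7] S(S(add(add(SSZ, mul(SZ, SSZ)), add(SZ, SZ))))
  [8] S(S(add(S(add(SZ, mul(SZ, SSZ))), add(SZ, SZ))))
  [9] S(S(S(add(add(SZ, mul(SZ, SSZ)), add(SZ, SZ)))))
  [10] S(S(S(add(S(add(Z, mul(SZ, SSZ))), add(SZ, SZ)))))
  [11] S(S(S(S(add(add(Z, mul(SZ, SSZ)), add(SZ, SZ))))))
  [12] S(S(S(S(add(mul(SZ, SSZ), add(SZ, SZ))))))
  [13] S(S(S(S(add(add(SSZ, mul(Z, SSZ)), add(SZ, SZ))))))
  [14] S(S(S(S(add(S(add(SZ, mul(Z, SSZ))), add(SZ, SZ))))))
  [15] S(S(S(S(S(add(add(SZ, mul(Z, SSZ)), add(SZ, SZ)))))))
  [16] S(S(S(S(S(add(S(add(Z, mul(Z, SSZ))), add(SZ, SZ)))))))
  [17] S(S(S(S(S(S(add(add(Z, mul(Z, SSZ)), add(SZ, SZ))))))))
  [18] S(S(S(S(S(S(add(mul(Z, SSZ), add(SZ, SZ))))))))
  [19] S(S(S(S(S(S(add(Z, add(SZ, SZ))))))))
  [20] S(S(S(S(S(S(add(SZ, SZ)))))))
  [21] S(S(S(S(S(S(S(add(Z, SZ))))))))
  [22] S^8(Z)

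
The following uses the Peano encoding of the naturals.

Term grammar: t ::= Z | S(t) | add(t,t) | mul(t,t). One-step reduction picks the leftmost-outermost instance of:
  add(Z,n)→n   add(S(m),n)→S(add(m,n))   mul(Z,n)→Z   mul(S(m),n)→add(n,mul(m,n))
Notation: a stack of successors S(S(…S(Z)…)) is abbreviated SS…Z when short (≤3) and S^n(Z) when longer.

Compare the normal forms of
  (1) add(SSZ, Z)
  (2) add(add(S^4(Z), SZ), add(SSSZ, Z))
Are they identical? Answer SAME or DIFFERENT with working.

Answer: DIFFERENT — A ⇓ SSZ, B ⇓ S^8(Z)

Reduction:
Term A:
  start: add(SSZ, Z)
  [1] S(add(SZ, Z))
  [2] S(S(add(Z, Z)))
  [3] SSZ

Term B:
  start: add(add(S^4(Z), SZ), add(SSSZ, Z))
  [1] add(S(add(SSSZ, SZ)), add(SSSZ, Z))
  [2] S(add(add(SSSZ, SZ), add(SSSZ, Z)))
  [3] S(add(S(add(SSZ, SZ)), add(SSSZ, Z)))
  [4] S(S(add(add(SSZ, SZ), add(SSSZ, Z))))
  [5] S(S(add(S(add(SZ, SZ)), add(SSSZ, Z))))
  [6] S(S(S(add(add(SZ, SZ), add(SSSZ, Z)))))
  [7] S(S(S(add(S(add(Z, SZ)), add(SSSZ, Z)))))
  [8] S(S(S(S(add(add(Z, SZ), add(SSSZ, Z))))))
  [9] S(S(S(S(add(SZ, add(SSSZ, Z))))))
  [10] S(S(S(S(S(add(Z, add(SSSZ, Z)))))))
  [11] S(S(S(S(S(add(SSSZ, Z))))))
  [12] S(S(S(S(S(S(add(SSZ, Z)))))))
  [13] S(S(S(S(S(S(S(add(SZ, Z))))))))
  [14] S(S(S(S(S(S(S(S(add(Z, Z)))))))))
  [15] S^8(Z)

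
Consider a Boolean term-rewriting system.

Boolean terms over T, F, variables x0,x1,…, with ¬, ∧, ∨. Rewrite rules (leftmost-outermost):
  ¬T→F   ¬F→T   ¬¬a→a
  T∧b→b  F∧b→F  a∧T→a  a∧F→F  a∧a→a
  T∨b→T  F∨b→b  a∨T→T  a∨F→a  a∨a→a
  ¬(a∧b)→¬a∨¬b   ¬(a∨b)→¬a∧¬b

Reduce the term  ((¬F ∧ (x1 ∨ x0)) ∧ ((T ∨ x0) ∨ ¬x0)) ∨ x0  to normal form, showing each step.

  start: ((¬F ∧ (x1 ∨ x0)) ∧ ((T ∨ x0) ∨ ¬x0)) ∨ x0
  →1  ((T ∧ (x1 ∨ x0)) ∧ ((T ∨ x0) ∨ ¬x0)) ∨ x0
  →2  ((x1 ∨ x0) ∧ ((T ∨ x0) ∨ ¬x0)) ∨ x0
  →3  ((x1 ∨ x0) ∧ (T ∨ ¬x0)) ∨ x0
  →4  ((x1 ∨ x0) ∧ T) ∨ x0
  →5  (x1 ∨ x0) ∨ x0

Answer: normal form = (x1 ∨ x0) ∨ x0  (in 5 steps)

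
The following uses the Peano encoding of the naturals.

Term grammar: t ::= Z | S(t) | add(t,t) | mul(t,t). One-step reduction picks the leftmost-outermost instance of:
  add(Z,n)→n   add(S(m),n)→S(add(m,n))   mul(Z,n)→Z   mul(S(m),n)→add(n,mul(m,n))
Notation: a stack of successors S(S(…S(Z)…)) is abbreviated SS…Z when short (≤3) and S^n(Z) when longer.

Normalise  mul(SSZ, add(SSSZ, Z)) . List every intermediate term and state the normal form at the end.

  start: mul(SSZ, add(SSSZ, Z))
  →1  add(add(SSSZ, Z), mul(SZ, add(SSSZ, Z)))
  →2  add(S(add(SSZ, Z)), mul(SZ, add(SSSZ, Z)))
  →3  S(add(add(SSZ, Z), mul(SZ, add(SSSZ, Z))))
  →4  S(add(S(add(SZ, Z)), mul(SZ, add(SSSZ, Z))))
  →5  S(S(add(add(SZ, Z), mul(SZ, add(SSSZ, Z)))))
  →6  S(S(add(S(add(Z, Z)), mul(SZ, add(SSSZ, Z)))))
  →7  S(S(S(add(add(Z, Z), mul(SZ, add(SSSZ, Z))))))
  →8  S(S(S(add(Z, mul(SZ, add(SSSZ, Z))))))
  →9  S(S(S(mul(SZ, add(SSSZ, Z)))))
  →10  S(S(S(add(add(SSSZ, Z), mul(Z, add(SSSZ, Z))))))
  →11  S(S(S(add(S(add(SSZ, Z)), mul(Z, add(SSSZ, Z))))))
  →12  S(S(S(S(add(add(SSZ, Z), mul(Z, add(SSSZ, Z)))))))
  →13  S(S(S(S(add(S(add(SZ, Z)), mul(Z, add(SSSZ, Z)))))))
  →14  S(S(S(S(S(add(add(SZ, Z), mul(Z, add(SSSZ, Z))))))))
  →15  S(S(S(S(S(add(S(add(Z, Z)), mul(Z, add(SSSZ, Z))))))))
  →16  S(S(S(S(S(S(add(add(Z, Z), mul(Z, add(SSSZ, Z)))))))))
  →17  S(S(S(S(S(S(add(Z, mul(Z, add(SSSZ, Z)))))))))
  →18  S(S(S(S(S(S(mul(Z, add(SSSZ, Z))))))))
  →19  S^6(Z)

Answer: normal form = S^6(Z)  (in 19 steps)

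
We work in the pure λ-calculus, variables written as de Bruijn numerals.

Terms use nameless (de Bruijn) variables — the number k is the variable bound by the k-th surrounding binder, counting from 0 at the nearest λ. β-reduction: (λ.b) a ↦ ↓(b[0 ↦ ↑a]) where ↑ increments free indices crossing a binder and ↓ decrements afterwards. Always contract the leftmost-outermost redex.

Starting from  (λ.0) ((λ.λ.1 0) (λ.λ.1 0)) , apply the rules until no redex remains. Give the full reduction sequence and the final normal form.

  start: (λ.0) ((λ.λ.1 0) (λ.λ.1 0))
  [1] (λ.λ.1 0) (λ.λ.1 0)
  [2] λ.(λ.λ.1 0) 0
  [3] λ.λ.1 0

Answer: normal form = λ.λ.1 0  (in 3 steps)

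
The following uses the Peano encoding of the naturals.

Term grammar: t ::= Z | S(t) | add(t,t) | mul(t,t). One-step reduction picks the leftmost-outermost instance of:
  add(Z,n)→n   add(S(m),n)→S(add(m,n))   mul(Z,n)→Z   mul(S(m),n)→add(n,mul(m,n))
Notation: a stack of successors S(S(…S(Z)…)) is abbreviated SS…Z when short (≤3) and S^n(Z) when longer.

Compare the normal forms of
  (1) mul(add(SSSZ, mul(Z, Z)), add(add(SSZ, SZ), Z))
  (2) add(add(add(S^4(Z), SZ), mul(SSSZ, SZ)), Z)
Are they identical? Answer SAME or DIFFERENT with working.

Term A:
  start: mul(add(SSSZ, mul(Z, Z)), add(add(SSZ, SZ), Z))
  step 1: mul(S(add(SSZ, mul(Z, Z))), add(add(SSZ, SZ), Z))
  step 2: add(add(add(SSZ, SZ), Z), mul(add(SSZ, mul(Z, Z)), add(add(SSZ, SZ), Z)))
  step 3: add(add(S(add(SZ, SZ)), Z), mul(add(SSZ, mul(Z, Z)), add(add(SSZ, SZ), Z)))
  step 4: add(S(add(add(SZ, SZ), Z)), mul(add(SSZ, mul(Z, Z)), add(add(SSZ, SZ), Z)))
  step 5: S(add(add(add(SZ, SZ), Z), mul(add(SSZ, mul(Z, Z)), add(add(SSZ, SZ), Z))))
  step 6: S(add(add(S(add(Z, SZ)), Z), mul(add(SSZ, mul(Z, Z)), add(add(SSZ, SZ), Z))))
  step 7: S(add(S(add(add(Z, SZ), Z)), mul(add(SSZ, mul(Z, Z)), add(add(SSZ, SZ), Z))))
  step 8: S(S(add(add(add(Z, SZ), Z), mul(add(SSZ, mul(Z, Z)), add(add(SSZ, SZ), Z)))))
  step 9: S(S(add(add(SZ, Z), mul(add(SSZ, mul(Z, Z)), add(add(SSZ, SZ), Z)))))
  step 10: S(S(add(S(add(Z, Z)), mul(add(SSZ, mul(Z, Z)), add(add(SSZ, SZ), Z)))))
  step 11: S(S(S(add(add(Z, Z), mul(add(SSZ, mul(Z, Z)), add(add(SSZ, SZ), Z))))))
  step 12: S(S(S(add(Z, mul(add(SSZ, mul(Z, Z)), add(add(SSZ, SZ), Z))))))
  step 13: S(S(S(mul(add(SSZ, mul(Z, Z)), add(add(SSZ, SZ), Z)))))
  step 14: S(S(S(mul(S(add(SZ, mul(Z, Z))), add(add(SSZ, SZ), Z)))))
  step 15: S(S(S(add(add(add(SSZ, SZ), Z), mul(add(SZ, mul(Z, Z)), add(add(SSZ, SZ), Z))))))
  step 16: S(S(S(add(add(S(add(SZ, SZ)), Z), mul(add(SZ, mul(Z, Z)), add(add(SSZ, SZ), Z))))))
  step 17: S(S(S(add(S(add(add(SZ, SZ), Z)), mul(add(SZ, mul(Z, Z)), add(add(SSZ, SZ), Z))))))
  step 18: S(S(S(S(add(add(add(SZ, SZ), Z), mul(add(SZ, mul(Z, Z)), add(add(SSZ, SZ), Z)))))))
  step 19: S(S(S(S(add(add(S(add(Z, SZ)), Z), mul(add(SZ, mul(Z, Z)), add(add(SSZ, SZ), Z)))))))
  step 20: S(S(S(S(add(S(add(add(Z, SZ), Z)), mul(add(SZ, mul(Z, Z)), add(add(SSZ, SZ), Z)))))))
  step 21: S(S(S(S(S(add(add(add(Z, SZ), Z), mul(add(SZ, mul(Z, Z)), add(add(SSZ, SZ), Z))))))))
  step 22: S(S(S(S(S(add(add(SZ, Z), mul(add(SZ, mul(Z, Z)), add(add(SSZ, SZ), Z))))))))
  step 23: S(S(S(S(S(add(S(add(Z, Z)), mul(add(SZ, mul(Z, Z)), add(add(SSZ, SZ), Z))))))))
  step 24: S(S(S(S(S(S(add(add(Z, Z), mul(add(SZ, mul(Z, Z)), add(add(SSZ, SZ), Z)))))))))
  step 25: S(S(S(S(S(S(add(Z, mul(add(SZ, mul(Z, Z)), add(add(SSZ, SZ), Z)))))))))
  step 26: S(S(S(S(S(S(mul(add(SZ, mul(Z, Z)), add(add(SSZ, SZ), Z))))))))
  step 27: S(S(S(S(S(S(mul(S(add(Z, mul(Z, Z))), add(add(SSZ, SZ), Z))))))))
  step 28: S(S(S(S(S(S(add(add(add(SSZ, SZ), Z), mul(add(Z, mul(Z, Z)), add(add(SSZ, SZ), Z)))))))))
  step 29: S(S(S(S(S(S(add(add(S(add(SZ, SZ)), Z), mul(add(Z, mul(Z, Z)), add(add(SSZ, SZ), Z)))))))))
  step 30: S(S(S(S(S(S(add(S(add(add(SZ, SZ), Z)), mul(add(Z, mul(Z, Z)), add(add(SSZ, SZ), Z)))))))))
  step 31: S(S(S(S(S(S(S(add(add(add(SZ, SZ), Z), mul(add(Z, mul(Z, Z)), add(add(SSZ, SZ), Z))))))))))
  step 32: S(S(S(S(S(S(S(add(add(S(add(Z, SZ)), Z), mul(add(Z, mul(Z, Z)), add(add(SSZ, SZ), Z))))))))))
  step 33: S(S(S(S(S(S(S(add(S(add(add(Z, SZ), Z)), mul(add(Z, mul(Z, Z)), add(add(SSZ, SZ), Z))))))))))
  step 34: S(S(S(S(S(S(S(S(add(add(add(Z, SZ), Z), mul(add(Z, mul(Z, Z)), add(add(SSZ, SZ), Z)))))))))))
  step 35: S(S(S(S(S(S(S(S(add(add(SZ, Z), mul(add(Z, mul(Z, Z)), add(add(SSZ, SZ), Z)))))))))))
  step 36: S(S(S(S(S(S(S(S(add(S(add(Z, Z)), mul(add(Z, mul(Z, Z)), add(add(SSZ, SZ), Z)))))))))))
  step 37: S(S(S(S(S(S(S(S(S(add(add(Z, Z), mul(add(Z, mul(Z, Z)), add(add(SSZ, SZ), Z))))))))))))
  step 38: S(S(S(S(S(S(S(S(S(add(Z, mul(add(Z, mul(Z, Z)), add(add(SSZ, SZ), Z))))))))))))
  step 39: S(S(S(S(S(S(S(S(S(mul(add(Z, mul(Z, Z)), add(add(SSZ, SZ), Z)))))))))))
  step 40: S(S(S(S(S(S(S(S(S(mul(mul(Z, Z), add(add(SSZ, SZ), Z)))))))))))
  step 41: S(S(S(S(S(S(S(S(S(mul(Z, add(add(SSZ, SZ), Z)))))))))))
  step 42: S^9(Z)

Term B:
  start: add(add(add(S^4(Z), SZ), mul(SSSZ, SZ)), Z)
  step 1: add(add(S(add(SSSZ, SZ)), mul(SSSZ, SZ)), Z)
  step 2: add(S(add(add(SSSZ, SZ), mul(SSSZ, SZ))), Z)
  step 3: S(add(add(add(SSSZ, SZ), mul(SSSZ, SZ)), Z))
  step 4: S(add(add(S(add(SSZ, SZ)), mul(SSSZ, SZ)), Z))
  step 5: S(add(S(add(add(SSZ, SZ), mul(SSSZ, SZ))), Z))
  step 6: S(S(add(add(add(SSZ, SZ), mul(SSSZ, SZ)), Z)))
  step 7: S(S(add(add(S(add(SZ, SZ)), mul(SSSZ, SZ)), Z)))
  step 8: S(S(add(S(add(add(SZ, SZ), mul(SSSZ, SZ))), Z)))
  step 9: S(S(S(add(add(add(SZ, SZ), mul(SSSZ, SZ)), Z))))
  step 10: S(S(S(add(add(S(add(Z, SZ)), mul(SSSZ, SZ)), Z))))
  step 11: S(S(S(add(S(add(add(Z, SZ), mul(SSSZ, SZ))), Z))))
  step 12: S(S(S(S(add(add(add(Z, SZ), mul(SSSZ, SZ)), Z)))))
  step 13: S(S(S(S(add(add(SZ, mul(SSSZ, SZ)), Z)))))
  step 14: S(S(S(S(add(S(add(Z, mul(SSSZ, SZ))), Z)))))
  step 15: S(S(S(S(S(add(add(Z, mul(SSSZ, SZ)), Z))))))
  step 16: S(S(S(S(S(add(mul(SSSZ, SZ), Z))))))
  step 17: S(S(S(S(S(add(add(SZ, mul(SSZ, SZ)), Z))))))
  step 18: S(S(S(S(S(add(S(add(Z, mul(SSZ, SZ))), Z))))))
  step 19: S(S(S(S(S(S(add(add(Z, mul(SSZ, SZ)), Z)))))))
  step 20: S(S(S(S(S(S(add(mul(SSZ, SZ), Z)))))))
  step 21: S(S(S(S(S(S(add(add(SZ, mul(SZ, SZ)), Z)))))))
  step 22: S(S(S(S(S(S(add(S(add(Z, mul(SZ, SZ))), Z)))))))
  step 23: S(S(S(S(S(S(S(add(add(Z, mul(SZ, SZ)), Z))))))))
  step 24: S(S(S(S(S(S(S(add(mul(SZ, SZ), Z))))))))
  step 25: S(S(S(S(S(S(S(add(add(SZ, mul(Z, SZ)), Z))))))))
  step 26: S(S(S(S(S(S(S(add(S(add(Z, mul(Z, SZ))), Z))))))))
  step 27: S(S(S(S(S(S(S(S(add(add(Z, mul(Z, SZ)), Z)))))))))
  step 28: S(S(S(S(S(S(S(S(add(mul(Z, SZ), Z)))))))))
  step 29: S(S(S(S(S(S(S(S(add(Z, Z)))))))))
  step 30: S^8(Z)

Answer: DIFFERENT — A ⇓ S^9(Z), B ⇓ S^8(Z)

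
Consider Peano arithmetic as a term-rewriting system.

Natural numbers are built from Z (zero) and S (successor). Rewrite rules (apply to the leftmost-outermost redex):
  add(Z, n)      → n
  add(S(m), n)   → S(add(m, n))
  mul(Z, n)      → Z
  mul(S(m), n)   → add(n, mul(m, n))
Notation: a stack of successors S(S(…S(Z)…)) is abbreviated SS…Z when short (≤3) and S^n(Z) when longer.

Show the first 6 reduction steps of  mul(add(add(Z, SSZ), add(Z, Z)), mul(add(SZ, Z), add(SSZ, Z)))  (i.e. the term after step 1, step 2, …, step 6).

Answer: after 6 steps: add(add(S(add(SZ, Z)), mul(add(Z, Z), add(SSZ, Z))), mul(add(SZ, add(Z, Z)), mul(add(SZ, Z), add(SSZ, Z))))

Working:
  start: mul(add(add(Z, SSZ), add(Z, Z)), mul(add(SZ, Z), add(SSZ, Z)))
  →1  mul(add(SSZ, add(Z, Z)), mul(add(SZ, Z), add(SSZ, Z)))
  →2  mul(S(add(SZ, add(Z, Z))), mul(add(SZ, Z), add(SSZ, Z)))
  →3  add(mul(add(SZ, Z), add(SSZ, Z)), mul(add(SZ, add(Z, Z)), mul(add(SZ, Z), add(SSZ, Z))))
  →4  add(mul(S(add(Z, Z)), add(SSZ, Z)), mul(add(SZ, add(Z, Z)), mul(add(SZ, Z), add(SSZ, Z))))
  →5  add(add(add(SSZ, Z), mul(add(Z, Z), add(SSZ, Z))), mul(add(SZ, add(Z, Z)), mul(add(SZ, Z), add(SSZ, Z))))
  →6  add(add(S(add(SZ, Z)), mul(add(Z, Z), add(SSZ, Z))), mul(add(SZ, add(Z, Z)), mul(add(SZ, Z), add(SSZ, Z))))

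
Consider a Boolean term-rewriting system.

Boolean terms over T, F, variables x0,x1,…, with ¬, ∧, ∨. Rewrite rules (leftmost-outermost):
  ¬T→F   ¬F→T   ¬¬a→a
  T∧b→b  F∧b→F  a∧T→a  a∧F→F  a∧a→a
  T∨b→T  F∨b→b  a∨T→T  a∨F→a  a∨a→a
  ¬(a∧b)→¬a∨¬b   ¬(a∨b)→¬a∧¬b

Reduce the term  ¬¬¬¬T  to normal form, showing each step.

  start: ¬¬¬¬T
  step 1: ¬¬T
  step 2: T

Answer: normal form = T  (in 2 steps)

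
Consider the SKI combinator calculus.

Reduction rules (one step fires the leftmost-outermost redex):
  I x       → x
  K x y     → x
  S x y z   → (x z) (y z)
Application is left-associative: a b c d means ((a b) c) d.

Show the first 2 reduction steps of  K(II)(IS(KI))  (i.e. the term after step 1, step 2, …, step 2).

  start: K(II)(IS(KI))
  [1] II
  [2] I

Answer: after 2 steps: I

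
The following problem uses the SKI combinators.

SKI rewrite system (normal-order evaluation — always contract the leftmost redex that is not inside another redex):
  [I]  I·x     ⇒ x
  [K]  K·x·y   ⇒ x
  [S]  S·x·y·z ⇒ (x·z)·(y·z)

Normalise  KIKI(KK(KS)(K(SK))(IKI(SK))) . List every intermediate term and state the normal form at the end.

  start: KIKI(KK(KS)(K(SK))(IKI(SK)))
  step 1: II(KK(KS)(K(SK))(IKI(SK)))
  step 2: I(KK(KS)(K(SK))(IKI(SK)))
  step 3: KK(KS)(K(SK))(IKI(SK))
  step 4: K(K(SK))(IKI(SK))
  step 5: K(SK)

Answer: normal form = K(SK)  (in 5 steps)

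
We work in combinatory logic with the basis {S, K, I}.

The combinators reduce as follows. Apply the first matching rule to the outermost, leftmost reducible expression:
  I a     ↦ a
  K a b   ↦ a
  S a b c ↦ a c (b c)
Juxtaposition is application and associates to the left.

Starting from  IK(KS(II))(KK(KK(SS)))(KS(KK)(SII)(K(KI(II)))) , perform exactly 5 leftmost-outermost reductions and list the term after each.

Answer: after 5 steps: S(S(SII)(KI))

Derivation:
  start: IK(KS(II))(KK(KK(SS)))(KS(KK)(SII)(K(KI(II))))
  [1] K(KS(II))(KK(KK(SS)))(KS(KK)(SII)(K(KI(II))))
  [2] KS(II)(KS(KK)(SII)(K(KI(II))))
  [3] S(KS(KK)(SII)(K(KI(II))))
  [4] S(S(SII)(K(KI(II))))
  [5] S(S(SII)(KI))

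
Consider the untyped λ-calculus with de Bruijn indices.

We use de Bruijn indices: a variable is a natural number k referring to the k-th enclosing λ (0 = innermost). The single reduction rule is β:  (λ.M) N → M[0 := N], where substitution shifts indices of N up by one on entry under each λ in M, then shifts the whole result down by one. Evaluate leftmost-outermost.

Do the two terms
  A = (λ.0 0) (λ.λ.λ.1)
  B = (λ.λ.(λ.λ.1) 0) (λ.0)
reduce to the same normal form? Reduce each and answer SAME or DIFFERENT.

Term A:
  start: (λ.0 0) (λ.λ.λ.1)
  step 1: (λ.λ.λ.1) (λ.λ.λ.1)
  step 2: λ.λ.1

Term B:
  start: (λ.λ.(λ.λ.1) 0) (λ.0)
  step 1: λ.(λ.λ.1) 0
  step 2: λ.λ.1

Answer: SAME — A ⇓ λ.λ.1, B ⇓ λ.λ.1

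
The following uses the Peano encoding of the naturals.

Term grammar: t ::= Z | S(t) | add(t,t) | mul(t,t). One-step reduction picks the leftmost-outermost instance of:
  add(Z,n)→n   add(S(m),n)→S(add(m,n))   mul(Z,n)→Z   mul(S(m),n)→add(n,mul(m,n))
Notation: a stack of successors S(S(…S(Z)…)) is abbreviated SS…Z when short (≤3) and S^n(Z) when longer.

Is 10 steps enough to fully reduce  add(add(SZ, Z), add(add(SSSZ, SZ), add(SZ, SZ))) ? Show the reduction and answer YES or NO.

  start: add(add(SZ, Z), add(add(SSSZ, SZ), add(SZ, SZ)))
  →1  add(S(add(Z, Z)), add(add(SSSZ, SZ), add(SZ, SZ)))
  →2  S(add(add(Z, Z), add(add(SSSZ, SZ), add(SZ, SZ))))
  →3  S(add(Z, add(add(SSSZ, SZ), add(SZ, SZ))))
  →4  S(add(add(SSSZ, SZ), add(SZ, SZ)))
  →5  S(add(S(add(SSZ, SZ)), add(SZ, SZ)))
  →6  S(S(add(add(SSZ, SZ), add(SZ, SZ))))
  →7  S(S(add(S(add(SZ, SZ)), add(SZ, SZ))))
  →8  S(S(S(add(add(SZ, SZ), add(SZ, SZ)))))
  →9  S(S(S(add(S(add(Z, SZ)), add(SZ, SZ)))))
  →10  S(S(S(S(add(add(Z, SZ), add(SZ, SZ))))))

Answer: NO — after 10 steps the term is S(S(S(S(add(add(Z, SZ), add(SZ, SZ)))))), not yet normal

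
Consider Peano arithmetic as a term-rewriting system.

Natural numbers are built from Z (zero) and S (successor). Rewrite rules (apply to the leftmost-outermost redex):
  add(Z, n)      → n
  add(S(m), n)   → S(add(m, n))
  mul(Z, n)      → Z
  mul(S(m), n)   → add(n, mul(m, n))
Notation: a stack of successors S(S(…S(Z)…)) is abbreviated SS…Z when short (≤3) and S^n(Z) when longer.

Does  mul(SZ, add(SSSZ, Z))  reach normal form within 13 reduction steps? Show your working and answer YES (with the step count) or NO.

  start: mul(SZ, add(SSSZ, Z))
  →1  add(add(SSSZ, Z), mul(Z, add(SSSZ, Z)))
  →2  add(S(add(SSZ, Z)), mul(Z, add(SSSZ, Z)))
  →3  S(add(add(SSZ, Z), mul(Z, add(SSSZ, Z))))
  →4  S(add(S(add(SZ, Z)), mul(Z, add(SSSZ, Z))))
  →5  S(S(add(add(SZ, Z), mul(Z, add(SSSZ, Z)))))
  →6  S(S(add(S(add(Z, Z)), mul(Z, add(SSSZ, Z)))))
  →7  S(S(S(add(add(Z, Z), mul(Z, add(SSSZ, Z))))))
  →8  S(S(S(add(Z, mul(Z, add(SSSZ, Z))))))
  →9  S(S(S(mul(Z, add(SSSZ, Z)))))
  →10  SSSZ

Answer: YES — reaches normal form SSSZ in 10 ≤ 13 steps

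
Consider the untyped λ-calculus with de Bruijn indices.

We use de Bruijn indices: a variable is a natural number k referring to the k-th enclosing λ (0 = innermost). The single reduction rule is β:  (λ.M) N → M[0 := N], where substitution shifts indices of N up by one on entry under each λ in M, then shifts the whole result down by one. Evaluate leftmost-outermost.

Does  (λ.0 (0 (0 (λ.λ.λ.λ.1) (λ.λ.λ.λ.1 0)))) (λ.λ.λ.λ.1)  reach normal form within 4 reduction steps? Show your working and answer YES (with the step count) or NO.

  start: (λ.0 (0 (0 (λ.λ.λ.λ.1) (λ.λ.λ.λ.1 0)))) (λ.λ.λ.λ.1)
  step 1: (λ.λ.λ.λ.1) ((λ.λ.λ.λ.1) ((λ.λ.λ.λ.1) (λ.λ.λ.λ.1) (λ.λ.λ.λ.1 0)))
  step 2: λ.λ.λ.1

Answer: YES — reaches normal form λ.λ.λ.1 in 2 ≤ 4 steps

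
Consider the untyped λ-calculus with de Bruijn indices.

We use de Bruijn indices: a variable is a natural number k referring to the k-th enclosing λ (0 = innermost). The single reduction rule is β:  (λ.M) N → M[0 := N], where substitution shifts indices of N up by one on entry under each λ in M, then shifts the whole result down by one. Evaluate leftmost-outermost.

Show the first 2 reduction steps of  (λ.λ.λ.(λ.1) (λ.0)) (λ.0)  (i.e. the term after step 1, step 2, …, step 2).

  start: (λ.λ.λ.(λ.1) (λ.0)) (λ.0)
  step 1: λ.λ.(λ.1) (λ.0)
  step 2: λ.λ.0

Answer: after 2 steps: λ.λ.0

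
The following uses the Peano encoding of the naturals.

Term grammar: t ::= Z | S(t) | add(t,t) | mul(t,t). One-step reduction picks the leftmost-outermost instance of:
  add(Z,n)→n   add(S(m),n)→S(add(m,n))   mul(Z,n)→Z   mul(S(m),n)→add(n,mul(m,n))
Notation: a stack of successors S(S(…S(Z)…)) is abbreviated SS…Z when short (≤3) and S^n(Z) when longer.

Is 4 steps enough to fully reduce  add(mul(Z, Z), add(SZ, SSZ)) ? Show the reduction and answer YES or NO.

  start: add(mul(Z, Z), add(SZ, SSZ))
  [1] add(Z, add(SZ, SSZ))
  [2] add(SZ, SSZ)
  [3] S(add(Z, SSZ))
  [4] SSSZ

Answer: YES — reaches normal form SSSZ in 4 ≤ 4 steps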